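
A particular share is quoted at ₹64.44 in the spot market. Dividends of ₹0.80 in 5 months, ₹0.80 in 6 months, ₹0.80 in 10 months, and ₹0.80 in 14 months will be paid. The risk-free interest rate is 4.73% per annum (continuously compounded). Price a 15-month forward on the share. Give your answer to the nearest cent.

₹65.08

PV(dividends) I = 0.80·e^(−0.0473·5/12) + 0.80·e^(−0.0473·6/12) + 0.80·e^(−0.0473·10/12) + 0.80·e^(−0.0473·14/12)
I = 0.7844 + 0.7813 + 0.7691 + 0.7570 = 3.0918
F = (S − I)·e^(rT) = (64.44 − 3.0918) · e^(0.0473·15/12)
= 61.3482 · e^0.059125 = 61.3482 × 1.060908 = ₹65.08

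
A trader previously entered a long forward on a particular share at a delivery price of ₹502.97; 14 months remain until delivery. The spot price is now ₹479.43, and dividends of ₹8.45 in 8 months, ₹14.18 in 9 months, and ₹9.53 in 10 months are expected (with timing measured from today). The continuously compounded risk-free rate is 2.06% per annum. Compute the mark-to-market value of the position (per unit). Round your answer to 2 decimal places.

-₹43.26

PV(remaining dividends) I = 8.45·e^(−0.0206·8/12) + 14.18·e^(−0.0206·9/12) + 9.53·e^(−0.0206·10/12) = 31.6651
Current forward F = (S − I)·e^(rT) = (479.43 − 31.6651)·e^(0.0206·14/12) = 447.7649 × 1.024324 = 458.6563
Value (long) = (F − K)·e^(−rT) = (458.6563 − 502.97) × 0.976253 = -43.2614
Value = -₹43.26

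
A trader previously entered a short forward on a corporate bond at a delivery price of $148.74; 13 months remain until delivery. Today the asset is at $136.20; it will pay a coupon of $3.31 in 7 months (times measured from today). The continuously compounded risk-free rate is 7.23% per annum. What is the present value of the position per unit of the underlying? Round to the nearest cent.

$4.51

PV(remaining coupons) I = 3.31·e^(−0.0723·7/12) = 3.1733
Current forward F = (S − I)·e^(rT) = (136.20 − 3.1733)·e^(0.0723·13/12) = 133.0267 × 1.081474 = 143.8649
Value (long) = (F − K)·e^(−rT) = (143.8649 − 148.74) × 0.924664 = -4.5078
Short position value = −(long value) = $4.51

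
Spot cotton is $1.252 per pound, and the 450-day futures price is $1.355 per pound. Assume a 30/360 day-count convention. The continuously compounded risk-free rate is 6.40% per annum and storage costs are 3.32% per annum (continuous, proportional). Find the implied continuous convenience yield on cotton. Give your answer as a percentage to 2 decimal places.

F = S·e^((r+u−y)T) ⇒ (r+u−y) = ln(F/S)/T
ln(1.355/1.252) = 0.079059; /T ⇒ 0.063247
y = r + u − ln(F/S)/T = 0.0640 + 0.0332 − 0.063247 = 0.033953
y = 3.40%

3.40%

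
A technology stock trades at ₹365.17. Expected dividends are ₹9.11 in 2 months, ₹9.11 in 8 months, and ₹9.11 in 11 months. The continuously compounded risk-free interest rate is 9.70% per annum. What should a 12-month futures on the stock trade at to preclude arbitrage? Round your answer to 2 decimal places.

PV(dividends) I = 9.11·e^(−0.0970·2/12) + 9.11·e^(−0.0970·8/12) + 9.11·e^(−0.0970·11/12)
I = 8.9639 + 8.5395 + 8.3349 = 25.8383
F = (S − I)·e^(rT) = (365.17 − 25.8383) · e^(0.0970·12/12)
= 339.3317 · e^0.097000 = 339.3317 × 1.101860 = ₹373.90

₹373.90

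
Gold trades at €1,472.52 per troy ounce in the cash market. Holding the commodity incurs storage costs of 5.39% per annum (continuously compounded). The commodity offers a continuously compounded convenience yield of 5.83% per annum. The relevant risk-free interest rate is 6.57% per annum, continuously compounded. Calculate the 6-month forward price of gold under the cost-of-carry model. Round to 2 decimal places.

Net carry = r + u − y = 0.0657 + 0.0539 − 0.0583 = 0.0613
F = S·e^((r+u−y)T) = 1472.52 · e^(0.0613 × 6/12) = 1472.52 · e^0.03065000
= 1472.52 × 1.03112455 = €1,518.35 per troy ounce

€1,518.35 per troy ounce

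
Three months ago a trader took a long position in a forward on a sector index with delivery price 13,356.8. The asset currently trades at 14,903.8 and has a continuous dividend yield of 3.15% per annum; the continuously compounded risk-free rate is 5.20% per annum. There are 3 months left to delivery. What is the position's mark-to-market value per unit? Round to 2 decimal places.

Current fair forward for the remaining 3 months: F = S·e^((r − q)·T), (r − q) = 0.0520 − 0.0315 = 0.0205
F = 14903.8 · e^(0.0205 × 3/12) = 14903.8 × 1.00513816 = 14980.3781
Value of long forward = (F − K)·e^(−rT) = (14980.3781 − 13356.8) · e^(−0.0520·3/12)
= 1623.5781 × 0.98708414 = 1602.61

1602.61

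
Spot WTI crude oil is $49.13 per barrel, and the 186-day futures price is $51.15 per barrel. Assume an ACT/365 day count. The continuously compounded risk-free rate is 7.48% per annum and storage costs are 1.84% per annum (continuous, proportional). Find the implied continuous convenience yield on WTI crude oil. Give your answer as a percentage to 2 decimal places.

F = S·e^((r+u−y)T) ⇒ (r+u−y) = ln(F/S)/T
ln(51.15/49.13) = 0.040293; /T ⇒ 0.079070
y = r + u − ln(F/S)/T = 0.0748 + 0.0184 − 0.079070 = 0.014130
y = 1.41%

1.41%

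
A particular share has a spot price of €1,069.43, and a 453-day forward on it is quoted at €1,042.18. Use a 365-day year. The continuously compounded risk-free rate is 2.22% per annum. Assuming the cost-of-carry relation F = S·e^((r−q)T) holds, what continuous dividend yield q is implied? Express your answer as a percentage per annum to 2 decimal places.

From F = S·e^((r−q)T): (r − q) = ln(F/S)/T
ln(1042.18/1069.43) = ln(0.974519) = -0.025811
(r − q) = -0.025811 / (453/365) = -0.020797
q = r − ln(F/S)/T = 0.0222 + 0.020797 = 0.042997
q = 4.30%

4.30%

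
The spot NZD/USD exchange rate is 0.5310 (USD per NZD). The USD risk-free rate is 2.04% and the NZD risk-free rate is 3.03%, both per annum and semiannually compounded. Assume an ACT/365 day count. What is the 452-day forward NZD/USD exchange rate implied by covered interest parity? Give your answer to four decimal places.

By covered interest parity, F = S · (1+r_USD/2)^(2T) / (1+r_NZD/2)^(2T)
= 0.5310 × 1.025453 / 1.037943 = 0.5310 × 0.987967
F = 0.5246 USD per NZD

0.5246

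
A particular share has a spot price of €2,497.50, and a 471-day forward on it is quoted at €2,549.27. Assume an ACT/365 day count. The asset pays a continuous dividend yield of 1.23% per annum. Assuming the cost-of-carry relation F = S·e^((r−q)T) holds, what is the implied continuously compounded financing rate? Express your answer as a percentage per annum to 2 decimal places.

From F = S·e^((r−q)T): (r − q) = ln(F/S)/T
ln(2549.27/2497.50) = ln(1.020729) = 0.020517
(r − q) = 0.020517 / (471/365) = 0.015900
r = ln(F/S)/T + q = 0.015900 + 0.0123 = 0.028200
r = 2.82%

2.82%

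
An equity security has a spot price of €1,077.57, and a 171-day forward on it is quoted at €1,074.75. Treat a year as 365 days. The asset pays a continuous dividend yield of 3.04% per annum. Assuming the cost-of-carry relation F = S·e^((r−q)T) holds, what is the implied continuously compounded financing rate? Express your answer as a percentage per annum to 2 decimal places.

2.48%

From F = S·e^((r−q)T): (r − q) = ln(F/S)/T
ln(1074.75/1077.57) = ln(0.997383) = -0.002620
(r − q) = -0.002620 / (171/365) = -0.005592
r = ln(F/S)/T + q = -0.005592 + 0.0304 = 0.024808
r = 2.48%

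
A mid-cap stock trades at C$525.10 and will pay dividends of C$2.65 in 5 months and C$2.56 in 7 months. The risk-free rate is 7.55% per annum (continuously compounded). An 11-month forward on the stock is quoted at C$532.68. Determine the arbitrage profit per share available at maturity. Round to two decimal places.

C$24.67 per share

PV(dividends) I = 2.65·e^(−0.0755·5/12) + 2.56·e^(−0.0755·7/12) = 5.0176
Fair forward F* = (S − I)·e^(rT) = (525.10 − 5.0176)·e^0.069208 = 520.0824 × 1.071659 = 557.3510
Market C$532.68 < fair 557.3510: forward underpriced → reverse cash-and-carry (short the stock, invest proceeds at r, pay the dividends, go long the forward).
Profit at T = |F_mkt − F*| = |532.68 − 557.3510| = C$24.67 per share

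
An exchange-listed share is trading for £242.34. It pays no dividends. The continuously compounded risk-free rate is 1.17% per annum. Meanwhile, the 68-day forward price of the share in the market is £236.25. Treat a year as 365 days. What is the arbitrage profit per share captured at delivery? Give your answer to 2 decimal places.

£6.62 per share

Fair forward: F* = S·e^(carry·T), with carry = r = 0.0117
F* = 242.34 · e^(0.0117 × 68/365) = 242.34 · e^0.002180 = 242.34 × 1.002182 = £242.8688
Market £236.25 < fair £242.8688: forward underpriced → reverse cash-and-carry (short spot, go long the forward).
At maturity, profit = |F_mkt − F*| = |236.25 − 242.8688| = £6.62 per share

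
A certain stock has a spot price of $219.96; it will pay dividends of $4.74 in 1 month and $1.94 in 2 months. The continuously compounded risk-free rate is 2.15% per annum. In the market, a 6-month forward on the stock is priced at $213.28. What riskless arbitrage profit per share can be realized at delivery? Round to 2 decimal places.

$2.32 per share

PV(dividends) I = 4.74·e^(−0.0215·1/12) + 1.94·e^(−0.0215·2/12) = 6.6646
Fair forward F* = (S − I)·e^(rT) = (219.96 − 6.6646)·e^0.010750 = 213.2954 × 1.010808 = 215.6007
Market $213.28 < fair 215.6007: forward underpriced → reverse cash-and-carry (short the stock, invest proceeds at r, pay the dividends, go long the forward).
Profit at T = |F_mkt − F*| = |213.28 − 215.6007| = $2.32 per share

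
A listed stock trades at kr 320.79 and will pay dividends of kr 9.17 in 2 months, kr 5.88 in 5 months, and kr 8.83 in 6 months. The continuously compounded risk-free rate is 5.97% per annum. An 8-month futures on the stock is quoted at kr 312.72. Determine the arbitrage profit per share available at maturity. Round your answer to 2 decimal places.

PV(dividends) I = 9.17·e^(−0.0597·2/12) + 5.88·e^(−0.0597·5/12) + 8.83·e^(−0.0597·6/12) = 23.3851
Fair futures F* = (S − I)·e^(rT) = (320.79 − 23.3851)·e^0.039800 = 297.4049 × 1.040603 = 309.4804
Market kr 312.72 > fair 309.4804: forward overpriced → cash-and-carry (borrow at r, buy the stock and collect the dividends, short the forward).
Profit at T = |F_mkt − F*| = |312.72 − 309.4804| = kr 3.24 per share

kr 3.24 per share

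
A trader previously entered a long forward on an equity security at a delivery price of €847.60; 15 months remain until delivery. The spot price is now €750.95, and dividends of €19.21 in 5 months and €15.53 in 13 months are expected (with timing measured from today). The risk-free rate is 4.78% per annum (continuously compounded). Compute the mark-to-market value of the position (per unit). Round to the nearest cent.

PV(remaining dividends) I = 19.21·e^(−0.0478·5/12) + 15.53·e^(−0.0478·13/12) = 33.5775
Current forward F = (S − I)·e^(rT) = (750.95 − 33.5775)·e^(0.0478·15/12) = 717.3725 × 1.061571 = 761.5418
Value (long) = (F − K)·e^(−rT) = (761.5418 − 847.60) × 0.942000 = -81.0668
Value = -€81.07

-€81.07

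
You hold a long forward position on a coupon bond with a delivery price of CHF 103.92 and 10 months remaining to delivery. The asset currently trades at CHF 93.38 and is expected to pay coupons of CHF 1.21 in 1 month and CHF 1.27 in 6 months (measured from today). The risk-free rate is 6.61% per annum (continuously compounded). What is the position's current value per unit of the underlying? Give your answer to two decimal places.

PV(remaining coupons) I = 1.21·e^(−0.0661·1/12) + 1.27·e^(−0.0661·6/12) = 2.4321
Current forward F = (S − I)·e^(rT) = (93.38 − 2.4321)·e^(0.0661·10/12) = 90.9479 × 1.056629 = 96.0982
Value (long) = (F − K)·e^(−rT) = (96.0982 − 103.92) × 0.946406 = -7.4026
Value = -CHF 7.40

-CHF 7.40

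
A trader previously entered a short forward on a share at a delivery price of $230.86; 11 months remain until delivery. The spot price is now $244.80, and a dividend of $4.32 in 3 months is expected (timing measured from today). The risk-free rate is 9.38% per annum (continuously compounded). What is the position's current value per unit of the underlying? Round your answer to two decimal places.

PV(remaining dividends) I = 4.32·e^(−0.0938·3/12) = 4.2199
Current forward F = (S − I)·e^(rT) = (244.80 − 4.2199)·e^(0.0938·11/12) = 240.5801 × 1.089788 = 262.1813
Value (long) = (F − K)·e^(−rT) = (262.1813 − 230.86) × 0.917610 = 28.7407
Short position value = −(long value) = -$28.74

-$28.74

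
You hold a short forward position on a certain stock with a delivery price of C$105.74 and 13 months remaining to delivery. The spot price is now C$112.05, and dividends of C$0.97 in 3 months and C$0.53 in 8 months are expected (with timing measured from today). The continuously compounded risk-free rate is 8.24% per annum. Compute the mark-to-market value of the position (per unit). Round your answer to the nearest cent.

-C$13.89

PV(remaining dividends) I = 0.97·e^(−0.0824·3/12) + 0.53·e^(−0.0824·8/12) = 1.4519
Current forward F = (S − I)·e^(rT) = (112.05 − 1.4519)·e^(0.0824·13/12) = 110.5981 × 1.093372 = 120.9249
Value (long) = (F − K)·e^(−rT) = (120.9249 − 105.74) × 0.914602 = 13.8881
Short position value = −(long value) = -C$13.89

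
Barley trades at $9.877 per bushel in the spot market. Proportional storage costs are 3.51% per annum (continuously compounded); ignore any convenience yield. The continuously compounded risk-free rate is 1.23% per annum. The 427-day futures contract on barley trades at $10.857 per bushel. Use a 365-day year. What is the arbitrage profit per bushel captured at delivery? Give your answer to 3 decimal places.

$0.417 per bushel

Fair futures: F* = S·e^(carry·T), with carry = (r + u) = 0.0123 + 0.0351 = 0.0474
F* = 9.877 · e^(0.0474 × 427/365) = 9.877 · e^0.055452 = 9.877 × 1.057018 = $10.4402
Market $10.857 > fair $10.4402: forward overpriced → cash-and-carry (buy spot, short the forward).
At maturity, profit = |F_mkt − F*| = |10.857 − 10.4402| = $0.417 per bushel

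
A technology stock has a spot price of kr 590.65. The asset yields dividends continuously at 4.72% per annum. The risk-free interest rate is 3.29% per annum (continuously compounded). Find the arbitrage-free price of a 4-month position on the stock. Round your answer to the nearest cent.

F = S·e^((r − q)T) = 590.65 · e^((0.0329 − 0.0472) × 4/12)
= 590.65 · e^-0.004767 = 590.65 × 0.995244
F = kr 587.84

kr 587.84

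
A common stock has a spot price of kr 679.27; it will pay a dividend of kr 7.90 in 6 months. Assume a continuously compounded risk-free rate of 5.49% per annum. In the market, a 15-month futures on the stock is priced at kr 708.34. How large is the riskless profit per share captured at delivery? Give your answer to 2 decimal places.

PV(dividends) I = 7.90·e^(−0.0549·6/12) = 7.6861
Fair futures F* = (S − I)·e^(rT) = (679.27 − 7.6861)·e^0.068625 = 671.5839 × 1.071034 = 719.2892
Market kr 708.34 < fair 719.2892: forward underpriced → reverse cash-and-carry (short the stock, invest proceeds at r, pay the dividends, go long the forward).
Profit at T = |F_mkt − F*| = |708.34 − 719.2892| = kr 10.95 per share

kr 10.95 per share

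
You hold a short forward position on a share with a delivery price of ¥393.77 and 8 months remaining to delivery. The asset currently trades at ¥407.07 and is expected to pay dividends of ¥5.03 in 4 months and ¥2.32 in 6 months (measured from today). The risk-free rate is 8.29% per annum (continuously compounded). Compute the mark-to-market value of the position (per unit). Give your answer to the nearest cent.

-¥27.35

PV(remaining dividends) I = 5.03·e^(−0.0829·4/12) + 2.32·e^(−0.0829·6/12) = 7.1187
Current forward F = (S − I)·e^(rT) = (407.07 − 7.1187)·e^(0.0829·8/12) = 399.9513 × 1.056822 = 422.6773
Value (long) = (F − K)·e^(−rT) = (422.6773 − 393.77) × 0.946233 = 27.3530
Short position value = −(long value) = -¥27.35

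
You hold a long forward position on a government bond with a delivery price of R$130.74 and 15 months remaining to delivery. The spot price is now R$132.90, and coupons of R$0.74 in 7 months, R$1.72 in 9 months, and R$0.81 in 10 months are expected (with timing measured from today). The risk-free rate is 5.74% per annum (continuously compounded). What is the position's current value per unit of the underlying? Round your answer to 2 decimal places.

PV(remaining coupons) I = 0.74·e^(−0.0574·7/12) + 1.72·e^(−0.0574·9/12) + 0.81·e^(−0.0574·10/12) = 3.1353
Current forward F = (S − I)·e^(rT) = (132.90 − 3.1353)·e^(0.0574·15/12) = 129.7647 × 1.074387 = 139.4175
Value (long) = (F − K)·e^(−rT) = (139.4175 − 130.74) × 0.930764 = 8.0767
Value = R$8.08

R$8.08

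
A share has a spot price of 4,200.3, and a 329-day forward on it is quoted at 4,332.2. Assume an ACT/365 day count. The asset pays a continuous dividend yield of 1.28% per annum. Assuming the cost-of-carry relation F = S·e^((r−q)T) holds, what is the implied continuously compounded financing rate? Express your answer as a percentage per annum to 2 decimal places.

From F = S·e^((r−q)T): (r − q) = ln(F/S)/T
ln(4332.2/4200.3) = ln(1.031403) = 0.030920
(r − q) = 0.030920 / (329/365) = 0.034303
r = ln(F/S)/T + q = 0.034303 + 0.0128 = 0.047103
r = 4.71%

4.71%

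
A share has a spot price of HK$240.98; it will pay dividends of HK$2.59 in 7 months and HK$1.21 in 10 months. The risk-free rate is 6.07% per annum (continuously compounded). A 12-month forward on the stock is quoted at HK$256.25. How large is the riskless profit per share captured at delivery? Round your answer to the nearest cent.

HK$4.07 per share

PV(dividends) I = 2.59·e^(−0.0607·7/12) + 1.21·e^(−0.0607·10/12) = 3.6502
Fair forward F* = (S − I)·e^(rT) = (240.98 − 3.6502)·e^0.060700 = 237.3298 × 1.062580 = 252.1819
Market HK$256.25 > fair 252.1819: forward overpriced → cash-and-carry (borrow at r, buy the stock and collect the dividends, short the forward).
Profit at T = |F_mkt − F*| = |256.25 − 252.1819| = HK$4.07 per share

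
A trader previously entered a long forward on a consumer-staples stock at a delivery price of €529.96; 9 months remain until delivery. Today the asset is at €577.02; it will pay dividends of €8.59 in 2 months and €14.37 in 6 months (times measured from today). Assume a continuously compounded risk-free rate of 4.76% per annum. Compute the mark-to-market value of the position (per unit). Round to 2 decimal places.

PV(remaining dividends) I = 8.59·e^(−0.0476·2/12) + 14.37·e^(−0.0476·6/12) = 22.5542
Current forward F = (S − I)·e^(rT) = (577.02 − 22.5542)·e^(0.0476·9/12) = 554.4658 × 1.036345 = 574.6179
Value (long) = (F − K)·e^(−rT) = (574.6179 − 529.96) × 0.964930 = 43.0917
Value = €43.09

€43.09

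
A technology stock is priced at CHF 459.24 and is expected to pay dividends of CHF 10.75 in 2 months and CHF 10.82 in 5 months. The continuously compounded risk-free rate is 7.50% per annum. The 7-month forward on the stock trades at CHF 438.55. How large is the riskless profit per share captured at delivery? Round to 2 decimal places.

CHF 19.18 per share

PV(dividends) I = 10.75·e^(−0.0750·2/12) + 10.82·e^(−0.0750·5/12) = 21.1036
Fair forward F* = (S − I)·e^(rT) = (459.24 − 21.1036)·e^0.043750 = 438.1364 × 1.044721 = 457.7303
Market CHF 438.55 < fair 457.7303: forward underpriced → reverse cash-and-carry (short the stock, invest proceeds at r, pay the dividends, go long the forward).
Profit at T = |F_mkt − F*| = |438.55 − 457.7303| = CHF 19.18 per share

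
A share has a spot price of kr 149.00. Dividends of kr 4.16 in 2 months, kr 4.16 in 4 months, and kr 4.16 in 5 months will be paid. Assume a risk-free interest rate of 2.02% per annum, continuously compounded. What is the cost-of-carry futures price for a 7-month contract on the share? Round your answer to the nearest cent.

PV(dividends) I = 4.16·e^(−0.0202·2/12) + 4.16·e^(−0.0202·4/12) + 4.16·e^(−0.0202·5/12)
I = 4.1460 + 4.1321 + 4.1251 = 12.4032
F = (S − I)·e^(rT) = (149.00 − 12.4032) · e^(0.0202·7/12)
= 136.5968 · e^0.011783 = 136.5968 × 1.011853 = kr 138.22

kr 138.22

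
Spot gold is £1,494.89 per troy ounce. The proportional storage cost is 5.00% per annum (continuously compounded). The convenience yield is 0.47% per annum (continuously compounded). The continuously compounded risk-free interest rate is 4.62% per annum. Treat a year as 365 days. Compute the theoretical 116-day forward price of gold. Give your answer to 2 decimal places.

Net carry = r + u − y = 0.0462 + 0.0500 − 0.0047 = 0.0915
F = S·e^((r+u−y)T) = 1494.89 · e^(0.0915 × 116/365) = 1494.89 · e^0.02907945
= 1494.89 × 1.02950639 = £1,539.00 per troy ounce

£1,539.00 per troy ounce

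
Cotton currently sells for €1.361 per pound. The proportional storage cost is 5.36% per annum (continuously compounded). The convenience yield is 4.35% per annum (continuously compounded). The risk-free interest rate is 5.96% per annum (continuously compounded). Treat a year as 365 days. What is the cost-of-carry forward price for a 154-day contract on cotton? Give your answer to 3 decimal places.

Net carry = r + u − y = 0.0596 + 0.0536 − 0.0435 = 0.0697
F = S·e^((r+u−y)T) = 1.361 · e^(0.0697 × 154/365) = 1.361 · e^0.029408
= 1.361 × 1.029845 = €1.402 per pound

€1.402 per pound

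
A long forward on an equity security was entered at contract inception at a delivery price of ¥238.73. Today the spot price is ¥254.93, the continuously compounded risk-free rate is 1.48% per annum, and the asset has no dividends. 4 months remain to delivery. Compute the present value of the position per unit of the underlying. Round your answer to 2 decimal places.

Current fair forward for the remaining 4 months: F = S·e^(r·T), r = 0.0148
F = 254.93 · e^(0.0148 × 4/12) = 254.93 × 1.004946 = 256.1909
Value of long forward = (F − K)·e^(−rT) = (256.1909 − 238.73) · e^(−0.0148·4/12)
= 17.4609 × 0.995079 = 17.37

¥17.37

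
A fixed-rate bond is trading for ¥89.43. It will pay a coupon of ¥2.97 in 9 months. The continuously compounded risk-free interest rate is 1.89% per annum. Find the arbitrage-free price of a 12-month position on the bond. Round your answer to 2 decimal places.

PV(coupons) I = 2.97·e^(−0.0189·9/12)
I = 2.9282
F = (S − I)·e^(rT) = (89.43 − 2.9282) · e^(0.0189·12/12)
= 86.5018 · e^0.018900 = 86.5018 × 1.019080 = ¥88.15

¥88.15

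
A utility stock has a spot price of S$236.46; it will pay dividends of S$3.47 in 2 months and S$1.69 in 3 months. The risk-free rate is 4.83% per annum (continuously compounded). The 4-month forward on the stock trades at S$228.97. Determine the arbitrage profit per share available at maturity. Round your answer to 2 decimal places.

PV(dividends) I = 3.47·e^(−0.0483·2/12) + 1.69·e^(−0.0483·3/12) = 5.1119
Fair forward F* = (S − I)·e^(rT) = (236.46 − 5.1119)·e^0.016100 = 231.3481 × 1.016230 = 235.1029
Market S$228.97 < fair 235.1029: forward underpriced → reverse cash-and-carry (short the stock, invest proceeds at r, pay the dividends, go long the forward).
Profit at T = |F_mkt − F*| = |228.97 − 235.1029| = S$6.13 per share

S$6.13 per share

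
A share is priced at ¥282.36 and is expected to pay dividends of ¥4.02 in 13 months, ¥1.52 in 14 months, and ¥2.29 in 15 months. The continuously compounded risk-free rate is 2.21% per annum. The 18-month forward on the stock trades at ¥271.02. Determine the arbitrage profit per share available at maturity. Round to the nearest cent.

PV(dividends) I = 4.02·e^(−0.0221·13/12) + 1.52·e^(−0.0221·14/12) + 2.29·e^(−0.0221·15/12) = 7.6338
Fair forward F* = (S − I)·e^(rT) = (282.36 − 7.6338)·e^0.033150 = 274.7262 × 1.033706 = 283.9861
Market ¥271.02 < fair 283.9861: forward underpriced → reverse cash-and-carry (short the stock, invest proceeds at r, pay the dividends, go long the forward).
Profit at T = |F_mkt − F*| = |271.02 − 283.9861| = ¥12.97 per share

¥12.97 per share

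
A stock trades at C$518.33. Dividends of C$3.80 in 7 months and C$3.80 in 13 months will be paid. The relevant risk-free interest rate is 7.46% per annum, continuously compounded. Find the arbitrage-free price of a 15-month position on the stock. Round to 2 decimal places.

C$561.15

PV(dividends) I = 3.80·e^(−0.0746·7/12) + 3.80·e^(−0.0746·13/12)
I = 3.6382 + 3.5050 = 7.1432
F = (S − I)·e^(rT) = (518.33 − 7.1432) · e^(0.0746·15/12)
= 511.1868 · e^0.093250 = 511.1868 × 1.097736 = C$561.15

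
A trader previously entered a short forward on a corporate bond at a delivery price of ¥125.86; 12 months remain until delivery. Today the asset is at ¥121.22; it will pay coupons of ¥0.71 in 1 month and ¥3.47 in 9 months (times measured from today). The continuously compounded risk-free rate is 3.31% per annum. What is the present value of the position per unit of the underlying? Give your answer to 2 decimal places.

PV(remaining coupons) I = 0.71·e^(−0.0331·1/12) + 3.47·e^(−0.0331·9/12) = 4.0930
Current forward F = (S − I)·e^(rT) = (121.22 − 4.0930)·e^(0.0331·12/12) = 117.1270 × 1.033654 = 121.0688
Value (long) = (F − K)·e^(−rT) = (121.0688 − 125.86) × 0.967442 = -4.6352
Short position value = −(long value) = ¥4.64

¥4.64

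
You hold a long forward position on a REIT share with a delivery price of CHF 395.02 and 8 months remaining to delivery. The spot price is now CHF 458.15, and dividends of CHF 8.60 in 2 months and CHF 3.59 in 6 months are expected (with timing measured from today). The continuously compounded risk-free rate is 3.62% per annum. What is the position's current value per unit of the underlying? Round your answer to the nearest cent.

PV(remaining dividends) I = 8.60·e^(−0.0362·2/12) + 3.59·e^(−0.0362·6/12) = 12.0739
Current forward F = (S − I)·e^(rT) = (458.15 − 12.0739)·e^(0.0362·8/12) = 446.0761 × 1.024427 = 456.9724
Value (long) = (F − K)·e^(−rT) = (456.9724 − 395.02) × 0.976156 = 60.4752
Value = CHF 60.48

CHF 60.48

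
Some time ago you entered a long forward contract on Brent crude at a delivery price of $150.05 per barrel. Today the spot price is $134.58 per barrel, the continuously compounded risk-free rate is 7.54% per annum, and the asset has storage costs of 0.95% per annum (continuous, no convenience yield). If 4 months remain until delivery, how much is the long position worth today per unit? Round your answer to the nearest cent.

-$11.32 per barrel

Current fair forward for the remaining 4 months: F = S·e^((r + u)·T), (r + u) = 0.0754 + 0.0095 = 0.0849
F = 134.58 · e^(0.0849 × 4/12) = 134.58 × 1.028704 = 138.4430
Value of long forward = (F − K)·e^(−rT) = (138.4430 − 150.05) · e^(−0.0754·4/12)
= -11.6070 × 0.975180 = -11.32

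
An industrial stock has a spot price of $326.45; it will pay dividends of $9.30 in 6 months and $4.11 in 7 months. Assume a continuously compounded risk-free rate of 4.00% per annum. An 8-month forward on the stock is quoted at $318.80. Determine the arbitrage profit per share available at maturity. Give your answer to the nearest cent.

PV(dividends) I = 9.30·e^(−0.0400·6/12) + 4.11·e^(−0.0400·7/12) = 13.1311
Fair forward F* = (S − I)·e^(rT) = (326.45 − 13.1311)·e^0.026667 = 313.3189 × 1.027026 = 321.7867
Market $318.80 < fair 321.7867: forward underpriced → reverse cash-and-carry (short the stock, invest proceeds at r, pay the dividends, go long the forward).
Profit at T = |F_mkt − F*| = |318.80 − 321.7867| = $2.99 per share

$2.99 per share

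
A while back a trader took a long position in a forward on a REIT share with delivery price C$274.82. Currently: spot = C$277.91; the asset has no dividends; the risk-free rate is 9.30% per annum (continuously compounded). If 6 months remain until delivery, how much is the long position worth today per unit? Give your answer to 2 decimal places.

Current fair forward for the remaining 6 months: F = S·e^(r·T), r = 0.0930
F = 277.91 · e^(0.0930 × 6/12) = 277.91 × 1.047598 = 291.1380
Value of long forward = (F − K)·e^(−rT) = (291.1380 − 274.82) · e^(−0.0930·6/12)
= 16.3180 × 0.954565 = 15.58

C$15.58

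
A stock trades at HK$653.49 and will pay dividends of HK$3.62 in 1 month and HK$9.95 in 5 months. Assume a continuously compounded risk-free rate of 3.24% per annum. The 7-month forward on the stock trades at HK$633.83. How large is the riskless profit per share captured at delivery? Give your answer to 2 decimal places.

HK$18.45 per share

PV(dividends) I = 3.62·e^(−0.0324·1/12) + 9.95·e^(−0.0324·5/12) = 13.4268
Fair forward F* = (S − I)·e^(rT) = (653.49 − 13.4268)·e^0.018900 = 640.0632 × 1.019080 = 652.2756
Market HK$633.83 < fair 652.2756: forward underpriced → reverse cash-and-carry (short the stock, invest proceeds at r, pay the dividends, go long the forward).
Profit at T = |F_mkt − F*| = |633.83 − 652.2756| = HK$18.45 per share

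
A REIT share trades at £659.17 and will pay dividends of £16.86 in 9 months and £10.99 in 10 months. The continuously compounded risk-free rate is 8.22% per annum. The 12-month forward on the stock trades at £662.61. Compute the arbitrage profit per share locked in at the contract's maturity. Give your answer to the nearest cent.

PV(dividends) I = 16.86·e^(−0.0822·9/12) + 10.99·e^(−0.0822·10/12) = 26.1144
Fair forward F* = (S − I)·e^(rT) = (659.17 − 26.1144)·e^0.082200 = 633.0556 × 1.085673 = 687.2914
Market £662.61 < fair 687.2914: forward underpriced → reverse cash-and-carry (short the stock, invest proceeds at r, pay the dividends, go long the forward).
Profit at T = |F_mkt − F*| = |662.61 − 687.2914| = £24.68 per share

£24.68 per share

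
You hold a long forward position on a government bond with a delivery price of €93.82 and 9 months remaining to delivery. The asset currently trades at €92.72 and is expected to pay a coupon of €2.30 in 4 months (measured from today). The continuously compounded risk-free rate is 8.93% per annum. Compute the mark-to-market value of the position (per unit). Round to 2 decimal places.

PV(remaining coupons) I = 2.30·e^(−0.0893·4/12) = 2.2325
Current forward F = (S − I)·e^(rT) = (92.72 − 2.2325)·e^(0.0893·9/12) = 90.4875 × 1.069269 = 96.7555
Value (long) = (F − K)·e^(−rT) = (96.7555 − 93.82) × 0.935219 = 2.7453
Value = €2.75

€2.75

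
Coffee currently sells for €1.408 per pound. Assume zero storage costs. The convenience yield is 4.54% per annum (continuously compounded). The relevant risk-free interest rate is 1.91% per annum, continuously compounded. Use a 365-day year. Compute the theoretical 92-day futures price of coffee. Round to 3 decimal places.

€1.399 per pound

Net carry = r + u − y = 0.0191 + 0.0000 − 0.0454 = -0.0263
F = S·e^((r+u−y)T) = 1.408 · e^(-0.0263 × 92/365) = 1.408 · e^-0.006629
= 1.408 × 0.993393 = €1.399 per pound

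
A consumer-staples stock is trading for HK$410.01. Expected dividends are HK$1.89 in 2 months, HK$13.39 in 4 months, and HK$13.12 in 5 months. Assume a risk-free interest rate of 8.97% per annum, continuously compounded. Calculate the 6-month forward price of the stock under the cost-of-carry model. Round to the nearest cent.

PV(dividends) I = 1.89·e^(−0.0897·2/12) + 13.39·e^(−0.0897·4/12) + 13.12·e^(−0.0897·5/12)
I = 1.8620 + 12.9956 + 12.6387 = 27.4963
F = (S − I)·e^(rT) = (410.01 − 27.4963) · e^(0.0897·6/12)
= 382.5137 · e^0.044850 = 382.5137 × 1.045871 = HK$400.06

HK$400.06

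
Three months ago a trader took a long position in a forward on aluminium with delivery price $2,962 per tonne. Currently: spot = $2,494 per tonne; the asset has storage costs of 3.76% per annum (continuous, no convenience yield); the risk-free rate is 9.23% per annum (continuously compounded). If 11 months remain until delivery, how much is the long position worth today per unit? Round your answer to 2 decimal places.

-$140.24 per tonne

Current fair forward for the remaining 11 months: F = S·e^((r + u)·T), (r + u) = 0.0923 + 0.0376 = 0.1299
F = 2494 · e^(0.1299 × 11/12) = 2494 × 1.12645440 = 2809.3773
Value of long forward = (F − K)·e^(−rT) = (2809.3773 − 2962) · e^(−0.0923·11/12)
= -152.6227 × 0.91887211 = -140.24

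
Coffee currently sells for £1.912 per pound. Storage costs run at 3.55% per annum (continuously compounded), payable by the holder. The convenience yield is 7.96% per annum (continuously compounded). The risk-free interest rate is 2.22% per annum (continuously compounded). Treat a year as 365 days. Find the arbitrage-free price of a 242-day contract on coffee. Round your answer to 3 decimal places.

Net carry = r + u − y = 0.0222 + 0.0355 − 0.0796 = -0.0219
F = S·e^((r+u−y)T) = 1.912 · e^(-0.0219 × 242/365) = 1.912 · e^-0.014520
= 1.912 × 0.985585 = £1.884 per pound

£1.884 per pound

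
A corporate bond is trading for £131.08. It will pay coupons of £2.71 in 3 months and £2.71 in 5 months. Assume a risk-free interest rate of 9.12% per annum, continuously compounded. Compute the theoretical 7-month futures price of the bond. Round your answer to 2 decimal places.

PV(coupons) I = 2.71·e^(−0.0912·3/12) + 2.71·e^(−0.0912·5/12)
I = 2.6489 + 2.6090 = 5.2579
F = (S − I)·e^(rT) = (131.08 − 5.2579) · e^(0.0912·7/12)
= 125.8221 · e^0.053200 = 125.8221 × 1.054641 = £132.70

£132.70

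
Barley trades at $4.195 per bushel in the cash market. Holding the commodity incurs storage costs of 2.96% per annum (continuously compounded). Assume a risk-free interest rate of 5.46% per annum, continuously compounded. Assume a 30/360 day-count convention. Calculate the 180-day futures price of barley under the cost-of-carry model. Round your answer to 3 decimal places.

$4.375 per bushel

Net carry = r + u − y = 0.0546 + 0.0296 − 0.0000 = 0.0842
F = S·e^((r+u−y)T) = 4.195 · e^(0.0842 × 180/360) = 4.195 · e^0.042100
= 4.195 × 1.042999 = $4.375 per bushel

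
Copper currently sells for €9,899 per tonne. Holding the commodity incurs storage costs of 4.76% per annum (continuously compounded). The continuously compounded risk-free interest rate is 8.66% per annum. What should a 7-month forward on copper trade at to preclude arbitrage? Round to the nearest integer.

€10,705 per tonne

Net carry = r + u − y = 0.0866 + 0.0476 − 0.0000 = 0.1342
F = S·e^((r+u−y)T) = 9899 · e^(0.1342 × 7/12) = 9899 · e^0.078283
= 9899 × 1.081429 = €10,705 per tonne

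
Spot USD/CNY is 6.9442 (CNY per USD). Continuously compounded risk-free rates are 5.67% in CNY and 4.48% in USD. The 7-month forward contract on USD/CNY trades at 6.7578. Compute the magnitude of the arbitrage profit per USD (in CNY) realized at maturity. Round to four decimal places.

0.2348 per USD (in CNY)

Fair forward: F* = S·e^(carry·T), with carry = (r_CNY − r_USD) = 0.0567 − 0.0448 = 0.0119
F* = 6.9442 · e^(0.0119 × 7/12) = 6.9442 · e^0.006942 = 6.9442 × 1.006966 = 6.9926
Market 6.7578 < fair 6.9926: forward underpriced → reverse cash-and-carry (short spot, go long the forward).
At maturity, profit = |F_mkt − F*| = |6.7578 − 6.9926| = 0.2348 per USD (in CNY)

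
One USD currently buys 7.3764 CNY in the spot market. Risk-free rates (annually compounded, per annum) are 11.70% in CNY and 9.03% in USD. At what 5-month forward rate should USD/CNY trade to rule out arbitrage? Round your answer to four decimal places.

7.4511

By covered interest parity, F = S · (1+r_CNY)^T / (1+r_USD)^T
= 7.3764 × 1.047182 / 1.036679 = 7.3764 × 1.010131
F = 7.4511 CNY per USD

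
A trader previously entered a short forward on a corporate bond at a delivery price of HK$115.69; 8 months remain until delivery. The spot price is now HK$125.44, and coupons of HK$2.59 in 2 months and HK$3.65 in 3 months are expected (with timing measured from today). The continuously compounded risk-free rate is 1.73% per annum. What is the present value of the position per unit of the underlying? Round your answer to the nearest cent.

PV(remaining coupons) I = 2.59·e^(−0.0173·2/12) + 3.65·e^(−0.0173·3/12) = 6.2168
Current forward F = (S − I)·e^(rT) = (125.44 − 6.2168)·e^(0.0173·8/12) = 119.2232 × 1.011600 = 120.6062
Value (long) = (F − K)·e^(−rT) = (120.6062 − 115.69) × 0.988533 = 4.8598
Short position value = −(long value) = -HK$4.86

-HK$4.86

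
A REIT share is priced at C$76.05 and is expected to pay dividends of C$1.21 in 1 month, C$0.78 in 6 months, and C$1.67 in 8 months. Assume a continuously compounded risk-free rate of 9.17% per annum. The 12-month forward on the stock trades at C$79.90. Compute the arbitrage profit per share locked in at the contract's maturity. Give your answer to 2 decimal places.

C$0.40 per share

PV(dividends) I = 1.21·e^(−0.0917·1/12) + 0.78·e^(−0.0917·6/12) + 1.67·e^(−0.0917·8/12) = 3.5168
Fair forward F* = (S − I)·e^(rT) = (76.05 − 3.5168)·e^0.091700 = 72.5332 × 1.096036 = 79.4990
Market C$79.90 > fair 79.4990: forward overpriced → cash-and-carry (borrow at r, buy the stock and collect the dividends, short the forward).
Profit at T = |F_mkt − F*| = |79.90 − 79.4990| = C$0.40 per share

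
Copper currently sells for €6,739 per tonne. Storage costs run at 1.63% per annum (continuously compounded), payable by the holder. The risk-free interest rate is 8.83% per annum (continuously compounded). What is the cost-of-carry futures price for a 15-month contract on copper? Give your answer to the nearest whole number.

€7,680 per tonne

Net carry = r + u − y = 0.0883 + 0.0163 − 0.0000 = 0.1046
F = S·e^((r+u−y)T) = 6739 · e^(0.1046 × 15/12) = 6739 · e^0.130750
= 6739 × 1.139683 = €7,680 per tonne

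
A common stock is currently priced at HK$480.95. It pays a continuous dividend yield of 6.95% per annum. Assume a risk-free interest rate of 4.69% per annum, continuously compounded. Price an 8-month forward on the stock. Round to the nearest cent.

HK$473.76

F = S·e^((r − q)T) = 480.95 · e^((0.0469 − 0.0695) × 8/12)
= 480.95 · e^-0.015067 = 480.95 × 0.985046
F = HK$473.76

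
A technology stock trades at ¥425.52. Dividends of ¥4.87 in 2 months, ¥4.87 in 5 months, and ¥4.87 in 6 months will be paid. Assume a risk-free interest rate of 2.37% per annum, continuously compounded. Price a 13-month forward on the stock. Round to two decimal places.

¥421.72

PV(dividends) I = 4.87·e^(−0.0237·2/12) + 4.87·e^(−0.0237·5/12) + 4.87·e^(−0.0237·6/12)
I = 4.8508 + 4.8221 + 4.8126 = 14.4855
F = (S − I)·e^(rT) = (425.52 − 14.4855) · e^(0.0237·13/12)
= 411.0345 · e^0.025675 = 411.0345 × 1.026007 = ¥421.72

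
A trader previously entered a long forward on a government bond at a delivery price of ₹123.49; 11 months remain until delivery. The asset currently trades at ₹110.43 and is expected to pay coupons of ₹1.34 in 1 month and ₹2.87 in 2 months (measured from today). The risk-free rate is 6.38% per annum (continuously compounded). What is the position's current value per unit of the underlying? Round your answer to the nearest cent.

PV(remaining coupons) I = 1.34·e^(−0.0638·1/12) + 2.87·e^(−0.0638·2/12) = 4.1725
Current forward F = (S − I)·e^(rT) = (110.43 − 4.1725)·e^(0.0638·11/12) = 106.2575 × 1.060227 = 112.6571
Value (long) = (F − K)·e^(−rT) = (112.6571 − 123.49) × 0.943194 = -10.2175
Value = -₹10.22

-₹10.22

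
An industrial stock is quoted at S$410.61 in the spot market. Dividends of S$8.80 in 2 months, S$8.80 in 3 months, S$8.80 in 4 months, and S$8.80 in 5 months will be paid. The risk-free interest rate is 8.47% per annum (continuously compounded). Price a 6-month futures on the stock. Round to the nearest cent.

S$392.55

PV(dividends) I = 8.80·e^(−0.0847·2/12) + 8.80·e^(−0.0847·3/12) + 8.80·e^(−0.0847·4/12) + 8.80·e^(−0.0847·5/12)
I = 8.6766 + 8.6156 + 8.5550 + 8.4948 = 34.3420
F = (S − I)·e^(rT) = (410.61 − 34.3420) · e^(0.0847·6/12)
= 376.2680 · e^0.042350 = 376.2680 × 1.043260 = S$392.55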